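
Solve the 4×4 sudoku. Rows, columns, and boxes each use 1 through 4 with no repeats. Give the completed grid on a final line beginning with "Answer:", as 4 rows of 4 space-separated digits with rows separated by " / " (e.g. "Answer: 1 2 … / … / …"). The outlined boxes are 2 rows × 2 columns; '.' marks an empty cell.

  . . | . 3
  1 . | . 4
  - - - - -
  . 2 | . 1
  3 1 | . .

Step 1. [r4c3∈{2,4}] row 4 places 4 nowhere but r4c3. So r4c3=4.
Step 2. [r1c1∈{2,4}] in col 1, 2 fits only at r1c1 ⇒ r1c1=2.
Step 3. [r2c3∈{2}] nothing but 2 survives at r2c3. So r2c3=2.
Step 4. [r2c2∈{3}] r2c2 has the single candidate 3, so r2c2=3.
Step 5. [r1c2∈{4}] r1c2 has the single candidate 4. So r1c2=4.
Step 6. [r3c1∈{4}] r3c1 is down to just 4 ⇒ r3c1=4.
Step 7. [r1c3∈{1}] r1c3 has the single candidate 1 ⇒ r1c3=1.
Step 8. [r3c3∈{3}] only 3 remains possible at r3c3 ⇒ r3c3=3.
Step 9. [r4c4∈{2}] only 2 remains possible at r4c4 ⇒ r4c4=2.

Answer: 2 4 1 3 / 1 3 2 4 / 4 2 3 1 / 3 1 4 2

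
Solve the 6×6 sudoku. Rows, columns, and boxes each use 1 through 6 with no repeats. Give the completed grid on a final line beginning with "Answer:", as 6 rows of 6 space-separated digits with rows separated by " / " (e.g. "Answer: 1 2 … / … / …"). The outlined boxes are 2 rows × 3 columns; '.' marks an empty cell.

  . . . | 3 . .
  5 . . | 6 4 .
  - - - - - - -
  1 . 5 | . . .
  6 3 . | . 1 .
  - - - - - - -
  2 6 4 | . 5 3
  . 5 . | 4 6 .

Step 1. [r6c6∈{1,2}] across row 6, 2 lands solely at r6c6 ⇒ r6c6=2.
Step 2. [r4c3∈{2}] r4c3 is down to just 2 ⇒ r4c3=2.
Step 3. [r2c6∈{1}] r2c6's peers cover all but 1. So r2c6=1.
Step 4. [r1c2∈{1,2,4}] col 2 places 1 nowhere but r1c2, so r1c2=1.
Step 5. [r4c6∈{4,5}] in row 4, 4 fits only at r4c6. So r4c6=4.
Step 6. [r2c3∈{3}] nothing but 3 survives at r2c3. So r2c3=3.
Step 7. [r3c5∈{2,3}] r3c5 is the only open cell in row 3 admitting 3, so r3c5=3.
Step 8. [r5c4∈{1}] r5c4 is down to just 1, so r5c4=1.
Step 9. [r1c6∈{5}] nothing but 5 survives at r1c6, so r1c6=5.
Step 10. [r4c4∈{5}] r4c4 has the single candidate 5. So r4c4=5.
Step 11. [r6c1∈{3}] r6c1's peers cover all but 3, so r6c1=3.
Step 12. [r1c5∈{2}] r1c5 has the single candidate 2, so r1c5=2.
Step 13. [r3c2∈{4}] nothing but 4 survives at r3c2 ⇒ r3c2=4.
Step 14. [r2c2∈{2}] r2c2 has the single candidate 2 ⇒ r2c2=2.
Step 15. [r1c1∈{4}] r1c1 is down to just 4 ⇒ r1c1=4.
Step 16. [r6c3∈{1}] only 1 remains possible at r6c3. So r6c3=1.
Step 17. [r3c4∈{2}] nothing but 2 survives at r3c4, so r3c4=2.
Step 18. [r3c6∈{6}] only 6 remains possible at r3c6 ⇒ r3c6=6.
Step 19. [r1c3∈{6}] only 6 remains possible at r1c3. So r1c3=6.

Answer: 4 1 6 3 2 5 / 5 2 3 6 4 1 / 1 4 5 2 3 6 / 6 3 2 5 1 4 / 2 6 4 1 5 3 / 3 5 1 4 6 2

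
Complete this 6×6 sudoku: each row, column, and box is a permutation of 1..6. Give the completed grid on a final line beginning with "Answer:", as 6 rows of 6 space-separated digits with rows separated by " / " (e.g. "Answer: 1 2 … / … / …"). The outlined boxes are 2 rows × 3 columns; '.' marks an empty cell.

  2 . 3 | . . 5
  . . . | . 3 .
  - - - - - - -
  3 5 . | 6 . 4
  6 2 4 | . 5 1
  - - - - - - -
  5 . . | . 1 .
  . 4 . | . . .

Step 1. [r5c4∈{2,3,4}] r5c4 is the only open cell in row 5 admitting 4, so r5c4=4.
Step 2. [r6c4∈{2,3,5}] r6c4 is the only open cell in row 6 admitting 5. So r6c4=5.
Step 3. [r6c6∈{2,3,6}] r6c6 is the only open cell in row 6 admitting 3, so r6c6=3.
Step 4. [r3c3∈{1}] r3c3's peers cover all but 1. So r3c3=1.
Step 5. [r1c4∈{1}] only 1 remains possible at r1c4, so r1c4=1.
Step 6. [r1c2∈{6}] only 6 remains possible at r1c2 ⇒ r1c2=6.
Step 7. [r6c5∈{2,6}] 6 has one home in col 5: r6c5, so r6c5=6.
Step 8. [r5c6∈{2}] r5c6 is down to just 2 ⇒ r5c6=2.
Step 9. [r2c1∈{1,4}] 4 has one home in row 2: r2c1, so r2c1=4.
Step 10. [r5c3∈{6}] r5c3 is down to just 6, so r5c3=6.
Step 11. [r5c2∈{3}] only 3 remains possible at r5c2. So r5c2=3.
Step 12. [r3c5∈{2}] r3c5's peers cover all but 2. So r3c5=2.
Step 13. [r2c3∈{5}] nothing but 5 survives at r2c3 ⇒ r2c3=5.
Step 14. [r4c4∈{3}] only 3 remains possible at r4c4. So r4c4=3.
Step 15. [r2c4∈{2}] r2c4 has the single candidate 2 ⇒ r2c4=2.
Step 16. [r6c3∈{2}] only 2 remains possible at r6c3. So r6c3=2.
Step 17. [r1c5∈{4}] r1c5 is down to just 4, so r1c5=4.
Step 18. [r6c1∈{1}] only 1 remains possible at r6c1 ⇒ r6c1=1.
Step 19. [r2c6∈{6}] r2c6's peers cover all but 6 ⇒ r2c6=6.
Step 20. [r2c2∈{1}] only 1 remains possible at r2c2, so r2c2=1.

Answer: 2 6 3 1 4 5 / 4 1 5 2 3 6 / 3 5 1 6 2 4 / 6 2 4 3 5 1 / 5 3 6 4 1 2 / 1 4 2 5 6 3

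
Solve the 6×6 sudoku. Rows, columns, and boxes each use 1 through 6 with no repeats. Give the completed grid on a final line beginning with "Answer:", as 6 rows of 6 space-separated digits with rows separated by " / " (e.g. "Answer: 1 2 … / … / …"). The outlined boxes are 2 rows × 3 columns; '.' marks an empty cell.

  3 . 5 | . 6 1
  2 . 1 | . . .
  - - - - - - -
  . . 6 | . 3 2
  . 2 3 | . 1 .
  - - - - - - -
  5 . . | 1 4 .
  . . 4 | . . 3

Step 1. [r4c1∈{4}] nothing but 4 survives at r4c1. So r4c1=4.
Step 2. [r2c6∈{4,5}] r2c6 is the only open cell in col 6 admitting 4, so r2c6=4.
Step 3. [r6c1∈{1,6}] across col 1, 6 lands solely at r6c1, so r6c1=6.
Step 4. [r4c6∈{5,6}] in col 6, 5 fits only at r4c6. So r4c6=5.
Step 5. [r2c5∈{5}] r2c5 has the single candidate 5. So r2c5=5.
Step 6. [r3c1∈{1}] r3c1 has the single candidate 1 ⇒ r3c1=1.
Step 7. [r6c4∈{2,5}] across row 6, 5 lands solely at r6c4. So r6c4=5.
Step 8. [r1c4∈{2}] r1c4 has the single candidate 2 ⇒ r1c4=2.
Step 9. [r1c2∈{4}] r1c2 is down to just 4, so r1c2=4.
Step 10. [r5c3∈{2}] r5c3 has the single candidate 2. So r5c3=2.
Step 11. [r3c4∈{4}] nothing but 4 survives at r3c4 ⇒ r3c4=4.
Step 12. [r6c2∈{1}] nothing but 1 survives at r6c2. So r6c2=1.
Step 13. [r6c5∈{2}] r6c5's peers cover all but 2 ⇒ r6c5=2.
Step 14. [r2c2∈{6}] r2c2's peers cover all but 6. So r2c2=6.
Step 15. [r5c2∈{3}] nothing but 3 survives at r5c2 ⇒ r5c2=3.
Step 16. [r3c2∈{5}] nothing but 5 survives at r3c2. So r3c2=5.
Step 17. [r2c4∈{3}] r2c4's peers cover all but 3 ⇒ r2c4=3.
Step 18. [r4c4∈{6}] r4c4's peers cover all but 6 ⇒ r4c4=6.
Step 19. [r5c6∈{6}] nothing but 6 survives at r5c6, so r5c6=6.

Answer: 3 4 5 2 6 1 / 2 6 1 3 5 4 / 1 5 6 4 3 2 / 4 2 3 6 1 5 / 5 3 2 1 4 6 / 6 1 4 5 2 3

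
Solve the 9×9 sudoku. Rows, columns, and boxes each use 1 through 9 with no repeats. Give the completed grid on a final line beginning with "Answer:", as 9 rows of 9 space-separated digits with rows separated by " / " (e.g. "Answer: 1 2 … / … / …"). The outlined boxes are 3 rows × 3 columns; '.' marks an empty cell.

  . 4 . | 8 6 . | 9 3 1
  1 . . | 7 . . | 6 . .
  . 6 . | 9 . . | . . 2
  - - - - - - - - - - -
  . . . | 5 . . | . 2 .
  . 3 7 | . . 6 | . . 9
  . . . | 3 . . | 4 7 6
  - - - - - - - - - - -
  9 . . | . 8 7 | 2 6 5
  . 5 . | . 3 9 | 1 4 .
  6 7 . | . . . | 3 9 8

Step 1. [r4c7∈{8}] r4c7 has the single candidate 8, so r4c7=8.
Step 2. [r5c1∈{2,4,5,8}] across row 5, 8 lands solely at r5c1. So r5c1=8.
Step 3. [r7c2∈{1}] r7c2 has the single candidate 1 ⇒ r7c2=1.
Step 4. [r3c1∈{3,5,7}] in col 1, 3 fits only at r3c1. So r3c1=3.
Step 5. [r2c2∈{2,8,9}] 8 has one home in col 2: r2c2, so r2c2=8.
Step 6. [r3c3∈{5}] nothing but 5 survives at r3c3, so r3c3=5.
Step 7. [r1c3∈{2}] nothing but 2 survives at r1c3. So r1c3=2.
Step 8. [r7c4∈{4}] nothing but 4 survives at r7c4 ⇒ r7c4=4.
Step 9. [r5c5∈{1,2,4}] across row 5, 4 lands solely at r5c5 ⇒ r5c5=4.
Step 10. [r4c6∈{1}] only 1 remains possible at r4c6, so r4c6=1.
Step 11. [r6c2∈{2,9}] across col 2, 2 lands solely at r6c2. So r6c2=2.
Step 12. [r1c6∈{5}] only 5 remains possible at r1c6, so r1c6=5.
Step 13. [r9c6∈{2}] r9c6's peers cover all but 2 ⇒ r9c6=2.
Step 14. [r4c2∈{9}] only 9 remains possible at r4c2. So r4c2=9.
Step 15. [r4c3∈{4,6}] row 4 places 6 nowhere but r4c3 ⇒ r4c3=6.
Step 16. [r9c4∈{1}] r9c4 is down to just 1. So r9c4=1.
Step 17. [r2c6∈{3,4}] across row 2, 3 lands solely at r2c6. So r2c6=3.
Step 18. [r5c8∈{1,5}] in row 5, 1 fits only at r5c8, so r5c8=1.
Step 19. [r5c7∈{5}] only 5 remains possible at r5c7, so r5c7=5.
Step 20. [r9c3∈{4}] r9c3 is down to just 4 ⇒ r9c3=4.
Step 21. [r6c1∈{5}] r6c1 is down to just 5 ⇒ r6c1=5.
Step 22. [r7c3∈{3}] r7c3's peers cover all but 3. So r7c3=3.
Step 23. [r1c1∈{7}] r1c1 is down to just 7 ⇒ r1c1=7.
Step 24. [r3c6∈{4}] r3c6 is down to just 4, so r3c6=4.
Step 25. [r4c1∈{4}] nothing but 4 survives at r4c1 ⇒ r4c1=4.
Step 26. [r8c4∈{6}] nothing but 6 survives at r8c4, so r8c4=6.
Step 27. [r4c5∈{7}] r4c5's peers cover all but 7 ⇒ r4c5=7.
Step 28. [r3c5∈{1}] r3c5's peers cover all but 1, so r3c5=1.
Step 29. [r3c7∈{7}] only 7 remains possible at r3c7, so r3c7=7.
Step 30. [r4c9∈{3}] only 3 remains possible at r4c9. So r4c9=3.
Step 31. [r8c1∈{2}] r8c1 has the single candidate 2. So r8c1=2.
Step 32. [r6c5∈{9}] r6c5's peers cover all but 9. So r6c5=9.
Step 33. [r5c4∈{2}] nothing but 2 survives at r5c4 ⇒ r5c4=2.
Step 34. [r9c5∈{5}] r9c5's peers cover all but 5. So r9c5=5.
Step 35. [r8c3∈{8}] r8c3's peers cover all but 8 ⇒ r8c3=8.
Step 36. [r8c9∈{7}] r8c9's peers cover all but 7. So r8c9=7.
Step 37. [r2c9∈{4}] nothing but 4 survives at r2c9, so r2c9=4.
Step 38. [r2c8∈{5}] only 5 remains possible at r2c8. So r2c8=5.
Step 39. [r6c6∈{8}] only 8 remains possible at r6c6, so r6c6=8.
Step 40. [r6c3∈{1}] r6c3 has the single candidate 1. So r6c3=1.
Step 41. [r3c8∈{8}] r3c8 has the single candidate 8, so r3c8=8.
Step 42. [r2c3∈{9}] only 9 remains possible at r2c3, so r2c3=9.
Step 43. [r2c5∈{2}] nothing but 2 survives at r2c5, so r2c5=2.

Answer: 7 4 2 8 6 5 9 3 1 / 1 8 9 7 2 3 6 5 4 / 3 6 5 9 1 4 7 8 2 / 4 9 6 5 7 1 8 2 3 / 8 3 7 2 4 6 5 1 9 / 5 2 1 3 9 8 4 7 6 / 9 1 3 4 8 7 2 6 5 / 2 5 8 6 3 9 1 4 7 / 6 7 4 1 5 2 3 9 8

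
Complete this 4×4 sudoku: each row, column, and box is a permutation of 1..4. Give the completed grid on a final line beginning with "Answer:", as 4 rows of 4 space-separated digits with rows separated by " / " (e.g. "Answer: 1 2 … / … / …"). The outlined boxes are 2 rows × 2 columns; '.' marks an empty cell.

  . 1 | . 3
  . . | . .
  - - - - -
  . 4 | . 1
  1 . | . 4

Step 1. [r2c4∈{2}] r2c4 has the single candidate 2 ⇒ r2c4=2.
Step 2. [r4c2∈{2,3}] 2 has one home in col 2: r4c2 ⇒ r4c2=2.
Step 3. [r3c1∈{3}] only 3 remains possible at r3c1, so r3c1=3.
Step 4. [r1c3∈{4}] nothing but 4 survives at r1c3. So r1c3=4.
Step 5. [r2c2∈{3}] r2c2 is down to just 3, so r2c2=3.
Step 6. [r1c1∈{2}] r1c1 is down to just 2. So r1c1=2.
Step 7. [r3c3∈{2}] r3c3's peers cover all but 2, so r3c3=2.
Step 8. [r4c3∈{3}] only 3 remains possible at r4c3, so r4c3=3.
Step 9. [r2c3∈{1}] r2c3 is down to just 1 ⇒ r2c3=1.
Step 10. [r2c1∈{4}] nothing but 4 survives at r2c1, so r2c1=4.

Answer: 2 1 4 3 / 4 3 1 2 / 3 4 2 1 / 1 2 3 4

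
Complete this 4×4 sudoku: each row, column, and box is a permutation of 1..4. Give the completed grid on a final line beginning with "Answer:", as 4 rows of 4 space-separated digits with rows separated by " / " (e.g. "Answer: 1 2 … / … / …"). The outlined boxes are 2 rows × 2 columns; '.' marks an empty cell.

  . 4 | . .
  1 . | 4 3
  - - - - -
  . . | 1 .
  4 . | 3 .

Step 1. [r2c2∈{2}] r2c2 is down to just 2, so r2c2=2.
Step 2. [r3c1∈{2,3}] r3c1 is the only open cell in col 1 admitting 2, so r3c1=2.
Step 3. [r4c4∈{2}] r4c4 has the single candidate 2, so r4c4=2.
Step 4. [r4c2∈{1}] r4c2 is down to just 1, so r4c2=1.
Step 5. [r1c3∈{2}] only 2 remains possible at r1c3, so r1c3=2.
Step 6. [r1c1∈{3}] r1c1 is down to just 3, so r1c1=3.
Step 7. [r3c2∈{3}] r3c2 is down to just 3. So r3c2=3.
Step 8. [r3c4∈{4}] only 4 remains possible at r3c4, so r3c4=4.
Step 9. [r1c4∈{1}] r1c4 has the single candidate 1, so r1c4=1.

Answer: 3 4 2 1 / 1 2 4 3 / 2 3 1 4 / 4 1 3 2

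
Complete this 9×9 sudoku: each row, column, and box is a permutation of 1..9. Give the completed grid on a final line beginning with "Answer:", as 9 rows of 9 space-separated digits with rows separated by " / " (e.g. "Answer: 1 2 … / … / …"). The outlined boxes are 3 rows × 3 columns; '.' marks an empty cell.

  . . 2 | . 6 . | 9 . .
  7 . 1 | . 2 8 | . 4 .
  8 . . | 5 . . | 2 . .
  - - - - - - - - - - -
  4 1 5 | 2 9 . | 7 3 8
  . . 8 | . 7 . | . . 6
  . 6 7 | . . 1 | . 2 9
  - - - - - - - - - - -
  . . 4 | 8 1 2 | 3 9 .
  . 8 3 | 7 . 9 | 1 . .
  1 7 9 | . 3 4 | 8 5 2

Step 1. [r3c2∈{3,4,9}] row 3 places 9 nowhere but r3c2. So r3c2=9.
Step 2. [r6c1∈{3}] r6c1 has the single candidate 3, so r6c1=3.
Step 3. [r1c1∈{5}] nothing but 5 survives at r1c1 ⇒ r1c1=5.
Step 4. [r1c4∈{1,3,4}] in col 4, 1 fits only at r1c4. So r1c4=1.
Step 5. [r5c6∈{3,5}] in col 6, 5 fits only at r5c6. So r5c6=5.
Step 6. [r2c2∈{3}] only 3 remains possible at r2c2, so r2c2=3.
Step 7. [r3c9∈{1,3,7}] col 9 places 1 nowhere but r3c9, so r3c9=1.
Step 8. [r6c4∈{4}] r6c4 is down to just 4, so r6c4=4.
Step 9. [r1c9∈{3,7}] col 9 places 3 nowhere but r1c9, so r1c9=3.
Step 10. [r2c7∈{5,6}] r2c7 is the only open cell in row 2 admitting 6 ⇒ r2c7=6.
Step 11. [r3c8∈{7}] nothing but 7 survives at r3c8. So r3c8=7.
Step 12. [r8c1∈{2,6}] in row 8, 2 fits only at r8c1. So r8c1=2.
Step 13. [r5c4∈{3}] r5c4's peers cover all but 3. So r5c4=3.
Step 14. [r8c9∈{4}] r8c9 is down to just 4. So r8c9=4.
Step 15. [r7c9∈{7}] r7c9's peers cover all but 7 ⇒ r7c9=7.
Step 16. [r7c2∈{5}] nothing but 5 survives at r7c2. So r7c2=5.
Step 17. [r9c4∈{6}] r9c4 has the single candidate 6 ⇒ r9c4=6.
Step 18. [r1c2∈{4}] r1c2's peers cover all but 4. So r1c2=4.
Step 19. [r5c8∈{1}] nothing but 1 survives at r5c8. So r5c8=1.
Step 20. [r1c8∈{8}] nothing but 8 survives at r1c8. So r1c8=8.
Step 21. [r3c3∈{6}] r3c3 has the single candidate 6 ⇒ r3c3=6.
Step 22. [r3c5∈{4}] r3c5's peers cover all but 4, so r3c5=4.
Step 23. [r6c7∈{5}] r6c7 is down to just 5 ⇒ r6c7=5.
Step 24. [r3c6∈{3}] r3c6 has the single candidate 3, so r3c6=3.
Step 25. [r4c6∈{6}] r4c6 has the single candidate 6. So r4c6=6.
Step 26. [r7c1∈{6}] only 6 remains possible at r7c1. So r7c1=6.
Step 27. [r2c9∈{5}] only 5 remains possible at r2c9, so r2c9=5.
Step 28. [r5c7∈{4}] only 4 remains possible at r5c7 ⇒ r5c7=4.
Step 29. [r6c5∈{8}] r6c5 has the single candidate 8 ⇒ r6c5=8.
Step 30. [r5c1∈{9}] r5c1's peers cover all but 9. So r5c1=9.
Step 31. [r5c2∈{2}] r5c2's peers cover all but 2. So r5c2=2.
Step 32. [r1c6∈{7}] r1c6's peers cover all but 7, so r1c6=7.
Step 33. [r8c8∈{6}] nothing but 6 survives at r8c8 ⇒ r8c8=6.
Step 34. [r2c4∈{9}] only 9 remains possible at r2c4, so r2c4=9.
Step 35. [r8c5∈{5}] only 5 remains possible at r8c5. So r8c5=5.

Answer: 5 4 2 1 6 7 9 8 3 / 7 3 1 9 2 8 6 4 5 / 8 9 6 5 4 3 2 7 1 / 4 1 5 2 9 6 7 3 8 / 9 2 8 3 7 5 4 1 6 / 3 6 7 4 8 1 5 2 9 / 6 5 4 8 1 2 3 9 7 / 2 8 3 7 5 9 1 6 4 / 1 7 9 6 3 4 8 5 2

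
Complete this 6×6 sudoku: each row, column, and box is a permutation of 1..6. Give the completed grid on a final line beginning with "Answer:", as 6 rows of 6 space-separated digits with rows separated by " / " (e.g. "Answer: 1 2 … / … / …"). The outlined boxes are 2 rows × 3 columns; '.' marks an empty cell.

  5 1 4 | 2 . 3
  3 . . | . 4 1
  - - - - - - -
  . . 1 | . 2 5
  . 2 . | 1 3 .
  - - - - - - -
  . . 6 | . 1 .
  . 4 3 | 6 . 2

Step 1. [r3c4∈{4}] only 4 remains possible at r3c4. So r3c4=4.
Step 2. [r3c1∈{6}] r3c1's peers cover all but 6, so r3c1=6.
Step 3. [r5c2∈{5}] r5c2 has the single candidate 5, so r5c2=5.
Step 4. [r2c4∈{5}] only 5 remains possible at r2c4. So r2c4=5.
Step 5. [r2c2∈{6}] r2c2 has the single candidate 6 ⇒ r2c2=6.
Step 6. [r3c2∈{3}] only 3 remains possible at r3c2. So r3c2=3.
Step 7. [r1c5∈{6}] only 6 remains possible at r1c5, so r1c5=6.
Step 8. [r5c6∈{4}] r5c6 is down to just 4, so r5c6=4.
Step 9. [r5c1∈{2}] only 2 remains possible at r5c1, so r5c1=2.
Step 10. [r5c4∈{3}] nothing but 3 survives at r5c4 ⇒ r5c4=3.
Step 11. [r6c5∈{5}] r6c5 is down to just 5. So r6c5=5.
Step 12. [r4c1∈{4}] r4c1 has the single candidate 4, so r4c1=4.
Step 13. [r4c6∈{6}] r4c6's peers cover all but 6, so r4c6=6.
Step 14. [r6c1∈{1}] r6c1's peers cover all but 1 ⇒ r6c1=1.
Step 15. [r2c3∈{2}] only 2 remains possible at r2c3 ⇒ r2c3=2.
Step 16. [r4c3∈{5}] only 5 remains possible at r4c3. So r4c3=5.

Answer: 5 1 4 2 6 3 / 3 6 2 5 4 1 / 6 3 1 4 2 5 / 4 2 5 1 3 6 / 2 5 6 3 1 4 / 1 4 3 6 5 2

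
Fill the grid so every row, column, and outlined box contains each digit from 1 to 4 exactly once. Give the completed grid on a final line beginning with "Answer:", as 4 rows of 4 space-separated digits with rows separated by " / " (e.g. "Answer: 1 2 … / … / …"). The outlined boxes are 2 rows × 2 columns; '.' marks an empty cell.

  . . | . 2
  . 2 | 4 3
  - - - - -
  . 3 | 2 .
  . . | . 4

Step 1. [r4c2∈{1}] nothing but 1 survives at r4c2, so r4c2=1.
Step 2. [r1c1∈{1,3,4}] r1c1 is the only open cell in row 1 admitting 3, so r1c1=3.
Step 3. [r2c1∈{1}] only 1 remains possible at r2c1 ⇒ r2c1=1.
Step 4. [r4c3∈{3}] r4c3's peers cover all but 3. So r4c3=3.
Step 5. [r3c4∈{1}] r3c4 has the single candidate 1, so r3c4=1.
Step 6. [r1c3∈{1}] nothing but 1 survives at r1c3 ⇒ r1c3=1.
Step 7. [r3c1∈{4}] only 4 remains possible at r3c1 ⇒ r3c1=4.
Step 8. [r4c1∈{2}] only 2 remains possible at r4c1. So r4c1=2.
Step 9. [r1c2∈{4}] only 4 remains possible at r1c2. So r1c2=4.

Answer: 3 4 1 2 / 1 2 4 3 / 4 3 2 1 / 2 1 3 4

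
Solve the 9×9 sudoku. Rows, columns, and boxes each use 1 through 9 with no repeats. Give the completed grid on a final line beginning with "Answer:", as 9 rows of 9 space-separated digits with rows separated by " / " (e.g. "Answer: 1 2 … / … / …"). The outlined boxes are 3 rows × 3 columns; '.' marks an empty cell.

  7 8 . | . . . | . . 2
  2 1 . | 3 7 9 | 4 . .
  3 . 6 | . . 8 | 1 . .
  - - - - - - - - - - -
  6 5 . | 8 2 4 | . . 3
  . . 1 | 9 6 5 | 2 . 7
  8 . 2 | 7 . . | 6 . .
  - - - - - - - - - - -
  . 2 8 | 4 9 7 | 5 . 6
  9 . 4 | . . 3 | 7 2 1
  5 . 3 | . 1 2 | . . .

Step 1. [r4c7∈{9}] r4c7 is down to just 9. So r4c7=9.
Step 2. [r3c2∈{4,9}] r3c2 is the only open cell in box 1 admitting 4. So r3c2=4.
Step 3. [r3c5∈{5}] only 5 remains possible at r3c5, so r3c5=5.
Step 4. [r2c8∈{5,6,8}] r2c8 is the only open cell in row 2 admitting 6. So r2c8=6.
Step 5. [r3c9∈{9}] nothing but 9 survives at r3c9, so r3c9=9.
Step 6. [r9c4∈{6}] r9c4's peers cover all but 6 ⇒ r9c4=6.
Step 7. [r2c3∈{5}] r2c3 is down to just 5, so r2c3=5.
Step 8. [r6c6∈{1}] r6c6's peers cover all but 1 ⇒ r6c6=1.
Step 9. [r9c8∈{4,8,9}] row 9 places 9 nowhere but r9c8 ⇒ r9c8=9.
Step 10. [r6c9∈{4,5}] in col 9, 5 fits only at r6c9, so r6c9=5.
Step 11. [r5c2∈{3}] r5c2's peers cover all but 3 ⇒ r5c2=3.
Step 12. [r2c9∈{8}] r2c9's peers cover all but 8. So r2c9=8.
Step 13. [r7c8∈{3}] r7c8 is down to just 3, so r7c8=3.
Step 14. [r6c8∈{4}] nothing but 4 survives at r6c8 ⇒ r6c8=4.
Step 15. [r8c2∈{6}] r8c2's peers cover all but 6 ⇒ r8c2=6.
Step 16. [r6c5∈{3}] r6c5 is down to just 3 ⇒ r6c5=3.
Step 17. [r3c8∈{7}] r3c8's peers cover all but 7 ⇒ r3c8=7.
Step 18. [r1c5∈{4}] r1c5's peers cover all but 4. So r1c5=4.
Step 19. [r1c3∈{9}] r1c3's peers cover all but 9, so r1c3=9.
Step 20. [r8c5∈{8}] nothing but 8 survives at r8c5, so r8c5=8.
Step 21. [r9c7∈{8}] r9c7 has the single candidate 8. So r9c7=8.
Step 22. [r5c8∈{8}] only 8 remains possible at r5c8. So r5c8=8.
Step 23. [r1c4∈{1}] r1c4 has the single candidate 1 ⇒ r1c4=1.
Step 24. [r1c6∈{6}] nothing but 6 survives at r1c6. So r1c6=6.
Step 25. [r6c2∈{9}] r6c2 is down to just 9. So r6c2=9.
Step 26. [r7c1∈{1}] r7c1's peers cover all but 1, so r7c1=1.
Step 27. [r1c7∈{3}] nothing but 3 survives at r1c7 ⇒ r1c7=3.
Step 28. [r4c8∈{1}] r4c8's peers cover all but 1, so r4c8=1.
Step 29. [r4c3∈{7}] r4c3 has the single candidate 7 ⇒ r4c3=7.
Step 30. [r9c9∈{4}] only 4 remains possible at r9c9 ⇒ r9c9=4.
Step 31. [r9c2∈{7}] r9c2's peers cover all but 7 ⇒ r9c2=7.
Step 32. [r3c4∈{2}] only 2 remains possible at r3c4 ⇒ r3c4=2.
Step 33. [r5c1∈{4}] nothing but 4 survives at r5c1. So r5c1=4.
Step 34. [r1c8∈{5}] r1c8 is down to just 5. So r1c8=5.
Step 35. [r8c4∈{5}] r8c4 is down to just 5. So r8c4=5.

Answer: 7 8 9 1 4 6 3 5 2 / 2 1 5 3 7 9 4 6 8 / 3 4 6 2 5 8 1 7 9 / 6 5 7 8 2 4 9 1 3 / 4 3 1 9 6 5 2 8 7 / 8 9 2 7 3 1 6 4 5 / 1 2 8 4 9 7 5 3 6 / 9 6 4 5 8 3 7 2 1 / 5 7 3 6 1 2 8 9 4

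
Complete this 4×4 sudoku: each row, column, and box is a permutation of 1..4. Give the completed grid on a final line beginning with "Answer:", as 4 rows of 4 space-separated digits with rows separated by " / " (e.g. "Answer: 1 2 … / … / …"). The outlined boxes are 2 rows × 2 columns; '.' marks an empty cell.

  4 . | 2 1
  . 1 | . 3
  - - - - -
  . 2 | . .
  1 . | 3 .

Step 1. [r3c4∈{4}] only 4 remains possible at r3c4. So r3c4=4.
Step 2. [r4c2∈{4}] r4c2 is down to just 4. So r4c2=4.
Step 3. [r2c1∈{2}] r2c1's peers cover all but 2, so r2c1=2.
Step 4. [r3c1∈{3}] only 3 remains possible at r3c1. So r3c1=3.
Step 5. [r4c4∈{2}] nothing but 2 survives at r4c4 ⇒ r4c4=2.
Step 6. [r1c2∈{3}] only 3 remains possible at r1c2, so r1c2=3.
Step 7. [r2c3∈{4}] r2c3 is down to just 4, so r2c3=4.
Step 8. [r3c3∈{1}] r3c3 is down to just 1. So r3c3=1.

Answer: 4 3 2 1 / 2 1 4 3 / 3 2 1 4 / 1 4 3 2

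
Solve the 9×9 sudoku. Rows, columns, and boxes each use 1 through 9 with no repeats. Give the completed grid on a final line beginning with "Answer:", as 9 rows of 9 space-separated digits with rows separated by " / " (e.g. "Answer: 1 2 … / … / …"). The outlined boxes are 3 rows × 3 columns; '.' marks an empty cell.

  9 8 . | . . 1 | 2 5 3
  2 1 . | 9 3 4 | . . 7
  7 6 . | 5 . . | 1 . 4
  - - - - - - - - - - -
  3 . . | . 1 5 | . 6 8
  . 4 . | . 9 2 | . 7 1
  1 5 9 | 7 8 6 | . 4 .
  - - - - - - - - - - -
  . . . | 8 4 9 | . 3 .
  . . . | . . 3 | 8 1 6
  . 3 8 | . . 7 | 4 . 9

Step 1. [r8c4∈{2}] r8c4 has the single candidate 2. So r8c4=2.
Step 2. [r7c9∈{2,5}] r7c9 is the only open cell in col 9 admitting 5 ⇒ r7c9=5.
Step 3. [r8c5∈{5}] nothing but 5 survives at r8c5, so r8c5=5.
Step 4. [r9c5∈{6}] r9c5's peers cover all but 6, so r9c5=6.
Step 5. [r7c3∈{1,2,6,7}] r7c3 is the only open cell in row 7 admitting 1. So r7c3=1.
Step 6. [r7c2∈{2,7}] in row 7, 2 fits only at r7c2. So r7c2=2.
Step 7. [r4c2∈{7}] r4c2 has the single candidate 7, so r4c2=7.
Step 8. [r3c6∈{8}] nothing but 8 survives at r3c6. So r3c6=8.
Step 9. [r1c3∈{4}] only 4 remains possible at r1c3. So r1c3=4.
Step 10. [r6c7∈{3}] r6c7's peers cover all but 3. So r6c7=3.
Step 11. [r5c3∈{6}] r5c3's peers cover all but 6. So r5c3=6.
Step 12. [r8c1∈{4}] nothing but 4 survives at r8c1 ⇒ r8c1=4.
Step 13. [r3c5∈{2}] r3c5 has the single candidate 2. So r3c5=2.
Step 14. [r8c3∈{7}] only 7 remains possible at r8c3, so r8c3=7.
Step 15. [r2c7∈{6}] r2c7's peers cover all but 6. So r2c7=6.
Step 16. [r1c5∈{7}] r1c5's peers cover all but 7. So r1c5=7.
Step 17. [r1c4∈{6}] only 6 remains possible at r1c4. So r1c4=6.
Step 18. [r5c1∈{8}] r5c1 is down to just 8 ⇒ r5c1=8.
Step 19. [r2c8∈{8}] only 8 remains possible at r2c8, so r2c8=8.
Step 20. [r3c3∈{3}] r3c3 has the single candidate 3. So r3c3=3.
Step 21. [r4c3∈{2}] r4c3 has the single candidate 2, so r4c3=2.
Step 22. [r5c7∈{5}] r5c7's peers cover all but 5. So r5c7=5.
Step 23. [r4c7∈{9}] r4c7 has the single candidate 9 ⇒ r4c7=9.
Step 24. [r8c2∈{9}] only 9 remains possible at r8c2. So r8c2=9.
Step 25. [r7c7∈{7}] r7c7's peers cover all but 7 ⇒ r7c7=7.
Step 26. [r6c9∈{2}] r6c9's peers cover all but 2. So r6c9=2.
Step 27. [r9c1∈{5}] r9c1 is down to just 5 ⇒ r9c1=5.
Step 28. [r5c4∈{3}] only 3 remains possible at r5c4, so r5c4=3.
Step 29. [r9c8∈{2}] only 2 remains possible at r9c8, so r9c8=2.
Step 30. [r3c8∈{9}] r3c8's peers cover all but 9. So r3c8=9.
Step 31. [r2c3∈{5}] r2c3's peers cover all but 5. So r2c3=5.
Step 32. [r4c4∈{4}] only 4 remains possible at r4c4 ⇒ r4c4=4.
Step 33. [r7c1∈{6}] only 6 remains possible at r7c1 ⇒ r7c1=6.
Step 34. [r9c4∈{1}] r9c4's peers cover all but 1. So r9c4=1.

Answer: 9 8 4 6 7 1 2 5 3 / 2 1 5 9 3 4 6 8 7 / 7 6 3 5 2 8 1 9 4 / 3 7 2 4 1 5 9 6 8 / 8 4 6 3 9 2 5 7 1 / 1 5 9 7 8 6 3 4 2 / 6 2 1 8 4 9 7 3 5 / 4 9 7 2 5 3 8 1 6 / 5 3 8 1 6 7 4 2 9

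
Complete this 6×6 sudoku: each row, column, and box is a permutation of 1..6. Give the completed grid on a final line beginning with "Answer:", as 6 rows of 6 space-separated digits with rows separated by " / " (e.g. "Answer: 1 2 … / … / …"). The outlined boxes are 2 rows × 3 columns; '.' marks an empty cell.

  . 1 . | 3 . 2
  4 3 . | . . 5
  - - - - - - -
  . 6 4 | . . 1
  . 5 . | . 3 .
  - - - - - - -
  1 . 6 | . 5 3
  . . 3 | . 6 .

Step 1. [r4c1∈{2}] only 2 remains possible at r4c1 ⇒ r4c1=2.
Step 2. [r6c6∈{4}] nothing but 4 survives at r6c6 ⇒ r6c6=4.
Step 3. [r5c4∈{2}] nothing but 2 survives at r5c4. So r5c4=2.
Step 4. [r2c4∈{1,6}] 6 has one home in row 2: r2c4 ⇒ r2c4=6.
Step 5. [r1c3∈{5}] only 5 remains possible at r1c3, so r1c3=5.
Step 6. [r3c4∈{5}] only 5 remains possible at r3c4. So r3c4=5.
Step 7. [r5c2∈{4}] only 4 remains possible at r5c2 ⇒ r5c2=4.
Step 8. [r2c5∈{1}] only 1 remains possible at r2c5, so r2c5=1.
Step 9. [r1c5∈{4}] r1c5 has the single candidate 4, so r1c5=4.
Step 10. [r1c1∈{6}] nothing but 6 survives at r1c1 ⇒ r1c1=6.
Step 11. [r6c1∈{5}] nothing but 5 survives at r6c1 ⇒ r6c1=5.
Step 12. [r4c3∈{1}] nothing but 1 survives at r4c3, so r4c3=1.
Step 13. [r6c4∈{1}] nothing but 1 survives at r6c4, so r6c4=1.
Step 14. [r3c5∈{2}] r3c5 is down to just 2. So r3c5=2.
Step 15. [r2c3∈{2}] nothing but 2 survives at r2c3. So r2c3=2.
Step 16. [r3c1∈{3}] r3c1 is down to just 3 ⇒ r3c1=3.
Step 17. [r4c6∈{6}] r4c6 has the single candidate 6, so r4c6=6.
Step 18. [r4c4∈{4}] r4c4's peers cover all but 4 ⇒ r4c4=4.
Step 19. [r6c2∈{2}] r6c2 has the single candidate 2, so r6c2=2.

Answer: 6 1 5 3 4 2 / 4 3 2 6 1 5 / 3 6 4 5 2 1 / 2 5 1 4 3 6 / 1 4 6 2 5 3 / 5 2 3 1 6 4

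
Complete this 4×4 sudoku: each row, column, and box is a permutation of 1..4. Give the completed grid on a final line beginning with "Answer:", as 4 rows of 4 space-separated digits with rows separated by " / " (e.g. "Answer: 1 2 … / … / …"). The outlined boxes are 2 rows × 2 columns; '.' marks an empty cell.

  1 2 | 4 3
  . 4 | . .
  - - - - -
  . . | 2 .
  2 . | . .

Step 1. [r4c3∈{1,3}] in col 3, 3 fits only at r4c3. So r4c3=3.
Step 2. [r4c2∈{1}] nothing but 1 survives at r4c2 ⇒ r4c2=1.
Step 3. [r3c1∈{3,4}] across col 1, 4 lands solely at r3c1. So r3c1=4.
Step 4. [r2c3∈{1}] r2c3 is down to just 1, so r2c3=1.
Step 5. [r3c4∈{1}] r3c4 is down to just 1. So r3c4=1.
Step 6. [r3c2∈{3}] r3c2 has the single candidate 3, so r3c2=3.
Step 7. [r4c4∈{4}] r4c4 has the single candidate 4 ⇒ r4c4=4.
Step 8. [r2c1∈{3}] nothing but 3 survives at r2c1. So r2c1=3.
Step 9. [r2c4∈{2}] r2c4 is down to just 2. So r2c4=2.

Answer: 1 2 4 3 / 3 4 1 2 / 4 3 2 1 / 2 1 3 4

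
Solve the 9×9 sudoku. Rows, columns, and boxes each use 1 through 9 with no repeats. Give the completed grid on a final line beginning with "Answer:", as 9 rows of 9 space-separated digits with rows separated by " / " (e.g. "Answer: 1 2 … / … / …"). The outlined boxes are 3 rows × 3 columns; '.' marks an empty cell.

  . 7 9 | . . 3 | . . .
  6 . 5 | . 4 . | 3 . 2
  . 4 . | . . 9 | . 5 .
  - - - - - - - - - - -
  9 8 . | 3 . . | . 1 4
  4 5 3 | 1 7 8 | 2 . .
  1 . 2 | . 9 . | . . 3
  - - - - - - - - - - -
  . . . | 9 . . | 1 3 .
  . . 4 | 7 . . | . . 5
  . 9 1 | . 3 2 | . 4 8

Step 1. [r6c2∈{6}] r6c2 is down to just 6, so r6c2=6.
Step 2. [r3c3∈{8}] r3c3 has the single candidate 8. So r3c3=8.
Step 3. [r1c1∈{2}] only 2 remains possible at r1c1. So r1c1=2.
Step 4. [r7c3∈{6,7}] col 3 places 6 nowhere but r7c3 ⇒ r7c3=6.
Step 5. [r2c8∈{7,8,9}] 9 has one home in row 2: r2c8. So r2c8=9.
Step 6. [r5c8∈{6}] r5c8 is down to just 6 ⇒ r5c8=6.
Step 7. [r1c8∈{8}] r1c8 has the single candidate 8, so r1c8=8.
Step 8. [r7c9∈{7}] r7c9 is down to just 7. So r7c9=7.
Step 9. [r9c7∈{6}] only 6 remains possible at r9c7 ⇒ r9c7=6.
Step 10. [r9c4∈{5}] r9c4's peers cover all but 5. So r9c4=5.
Step 11. [r1c4∈{6}] r1c4 has the single candidate 6 ⇒ r1c4=6.
Step 12. [r4c5∈{2,5,6}] across row 4, 2 lands solely at r4c5. So r4c5=2.
Step 13. [r3c5∈{1}] r3c5 is down to just 1 ⇒ r3c5=1.
Step 14. [r6c7∈{5,7,8}] row 6 places 8 nowhere but r6c7. So r6c7=8.
Step 15. [r6c6∈{4,5}] across row 6, 5 lands solely at r6c6, so r6c6=5.
Step 16. [r7c5∈{8}] r7c5 is down to just 8, so r7c5=8.
Step 17. [r8c2∈{2,3}] across col 2, 3 lands solely at r8c2. So r8c2=3.
Step 18. [r3c7∈{7}] nothing but 7 survives at r3c7, so r3c7=7.
Step 19. [r8c6∈{1,6}] row 8 places 1 nowhere but r8c6. So r8c6=1.
Step 20. [r5c9∈{9}] r5c9's peers cover all but 9 ⇒ r5c9=9.
Step 21. [r4c7∈{5}] r4c7's peers cover all but 5 ⇒ r4c7=5.
Step 22. [r3c4∈{2}] r3c4 is down to just 2, so r3c4=2.
Step 23. [r9c1∈{7}] r9c1 is down to just 7 ⇒ r9c1=7.
Step 24. [r8c8∈{2}] r8c8 has the single candidate 2, so r8c8=2.
Step 25. [r6c4∈{4}] nothing but 4 survives at r6c4 ⇒ r6c4=4.
Step 26. [r2c4∈{8}] only 8 remains possible at r2c4. So r2c4=8.
Step 27. [r3c9∈{6}] r3c9 has the single candidate 6, so r3c9=6.
Step 28. [r2c2∈{1}] r2c2 is down to just 1, so r2c2=1.
Step 29. [r1c9∈{1}] nothing but 1 survives at r1c9, so r1c9=1.
Step 30. [r8c1∈{8}] only 8 remains possible at r8c1. So r8c1=8.
Step 31. [r4c3∈{7}] r4c3 is down to just 7, so r4c3=7.
Step 32. [r1c5∈{5}] r1c5's peers cover all but 5 ⇒ r1c5=5.
Step 33. [r7c2∈{2}] r7c2 has the single candidate 2. So r7c2=2.
Step 34. [r8c5∈{6}] r8c5's peers cover all but 6. So r8c5=6.
Step 35. [r6c8∈{7}] nothing but 7 survives at r6c8 ⇒ r6c8=7.
Step 36. [r7c6∈{4}] only 4 remains possible at r7c6 ⇒ r7c6=4.
Step 37. [r3c1∈{3}] r3c1 has the single candidate 3. So r3c1=3.
Step 38. [r2c6∈{7}] r2c6's peers cover all but 7. So r2c6=7.
Step 39. [r8c7∈{9}] only 9 remains possible at r8c7. So r8c7=9.
Step 40. [r4c6∈{6}] r4c6's peers cover all but 6 ⇒ r4c6=6.
Step 41. [r7c1∈{5}] r7c1 is down to just 5. So r7c1=5.
Step 42. [r1c7∈{4}] r1c7 has the single candidate 4. So r1c7=4.

Answer: 2 7 9 6 5 3 4 8 1 / 6 1 5 8 4 7 3 9 2 / 3 4 8 2 1 9 7 5 6 / 9 8 7 3 2 6 5 1 4 / 4 5 3 1 7 8 2 6 9 / 1 6 2 4 9 5 8 7 3 / 5 2 6 9 8 4 1 3 7 / 8 3 4 7 6 1 9 2 5 / 7 9 1 5 3 2 6 4 8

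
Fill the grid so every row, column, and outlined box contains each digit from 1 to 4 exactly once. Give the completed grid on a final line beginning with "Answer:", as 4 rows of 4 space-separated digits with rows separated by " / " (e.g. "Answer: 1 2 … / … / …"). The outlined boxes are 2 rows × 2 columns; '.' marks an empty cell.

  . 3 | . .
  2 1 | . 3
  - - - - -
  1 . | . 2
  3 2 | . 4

Step 1. [r1c3∈{1,2,4}] row 1 places 2 nowhere but r1c3 ⇒ r1c3=2.
Step 2. [r1c4∈{1}] r1c4 is down to just 1 ⇒ r1c4=1.
Step 3. [r3c3∈{3}] nothing but 3 survives at r3c3. So r3c3=3.
Step 4. [r4c3∈{1}] r4c3 is down to just 1 ⇒ r4c3=1.
Step 5. [r2c3∈{4}] r2c3's peers cover all but 4. So r2c3=4.
Step 6. [r3c2∈{4}] r3c2 is down to just 4. So r3c2=4.
Step 7. [r1c1∈{4}] r1c1 is down to just 4 ⇒ r1c1=4.

Answer: 4 3 2 1 / 2 1 4 3 / 1 4 3 2 / 3 2 1 4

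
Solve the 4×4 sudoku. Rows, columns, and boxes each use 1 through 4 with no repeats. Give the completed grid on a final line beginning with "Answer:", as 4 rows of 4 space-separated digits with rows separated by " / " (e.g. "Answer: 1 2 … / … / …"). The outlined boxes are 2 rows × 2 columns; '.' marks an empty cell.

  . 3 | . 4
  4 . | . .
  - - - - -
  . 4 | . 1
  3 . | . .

Step 1. [r4c4∈{2}] r4c4 is down to just 2. So r4c4=2.
Step 2. [r1c1∈{1,2}] in col 1, 1 fits only at r1c1, so r1c1=1.
Step 3. [r2c3∈{1,2,3}] row 2 places 1 nowhere but r2c3 ⇒ r2c3=1.
Step 4. [r4c2∈{1}] r4c2 has the single candidate 1, so r4c2=1.
Step 5. [r3c1∈{2}] r3c1 is down to just 2. So r3c1=2.
Step 6. [r2c2∈{2}] r2c2 is down to just 2. So r2c2=2.
Step 7. [r3c3∈{3}] nothing but 3 survives at r3c3, so r3c3=3.
Step 8. [r4c3∈{4}] only 4 remains possible at r4c3 ⇒ r4c3=4.
Step 9. [r1c3∈{2}] r1c3 has the single candidate 2, so r1c3=2.
Step 10. [r2c4∈{3}] r2c4's peers cover all but 3 ⇒ r2c4=3.

Answer: 1 3 2 4 / 4 2 1 3 / 2 4 3 1 / 3 1 4 2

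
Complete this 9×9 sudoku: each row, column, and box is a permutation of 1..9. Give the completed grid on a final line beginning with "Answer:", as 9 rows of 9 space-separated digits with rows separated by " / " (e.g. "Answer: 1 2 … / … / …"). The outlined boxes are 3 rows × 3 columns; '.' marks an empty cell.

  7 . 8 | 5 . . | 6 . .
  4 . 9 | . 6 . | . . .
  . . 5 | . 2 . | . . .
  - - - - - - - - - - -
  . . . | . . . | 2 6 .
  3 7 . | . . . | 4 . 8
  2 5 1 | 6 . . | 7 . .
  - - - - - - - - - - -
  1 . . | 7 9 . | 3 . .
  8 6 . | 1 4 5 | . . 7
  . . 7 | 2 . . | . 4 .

Step 1. [r6c6∈{3,4,8,9}] row 6 places 4 nowhere but r6c6. So r6c6=4.
Step 2. [r5c4∈{9}] nothing but 9 survives at r5c4 ⇒ r5c4=9.
Step 3. [r4c5∈{1,3,5,7,8}] 7 has one home in col 5: r4c5. So r4c5=7.
Step 4. [r4c9∈{1,3,5,9}] 5 has one home in row 4: r4c9 ⇒ r4c9=5.
Step 5. [r4c6∈{1,3,8}] across row 4, 1 lands solely at r4c6 ⇒ r4c6=1.
Step 6. [r1c9∈{1,2,3,4,9}] in row 1, 4 fits only at r1c9. So r1c9=4.
Step 7. [r4c4∈{3,8}] r4c4 is the only open cell in row 4 admitting 3, so r4c4=3.
Step 8. [r2c4∈{8}] only 8 remains possible at r2c4, so r2c4=8.
Step 9. [r7c8∈{2,5,8}] 5 has one home in row 7: r7c8 ⇒ r7c8=5.
Step 10. [r3c8∈{1,3,7,8,9}] across col 8, 8 lands solely at r3c8 ⇒ r3c8=8.
Step 11. [r8c7∈{9}] r8c7 has the single candidate 9 ⇒ r8c7=9.
Step 12. [r3c7∈{1}] r3c7 has the single candidate 1, so r3c7=1.
Step 13. [r3c2∈{3}] r3c2 is down to just 3 ⇒ r3c2=3.
Step 14. [r8c8∈{2}] r8c8 is down to just 2, so r8c8=2.
Step 15. [r1c2∈{1,2}] row 1 places 2 nowhere but r1c2, so r1c2=2.
Step 16. [r3c9∈{9}] only 9 remains possible at r3c9 ⇒ r3c9=9.
Step 17. [r1c8∈{3}] r1c8's peers cover all but 3, so r1c8=3.
Step 18. [r7c6∈{6,8}] 8 has one home in row 7: r7c6. So r7c6=8.
Step 19. [r4c3∈{4}] r4c3 has the single candidate 4. So r4c3=4.
Step 20. [r9c6∈{3,6}] across col 6, 6 lands solely at r9c6 ⇒ r9c6=6.
Step 21. [r4c1∈{9}] r4c1's peers cover all but 9. So r4c1=9.
Step 22. [r2c6∈{3,7}] row 2 places 3 nowhere but r2c6, so r2c6=3.
Step 23. [r1c6∈{9}] r1c6 is down to just 9 ⇒ r1c6=9.
Step 24. [r6c5∈{8}] r6c5 is down to just 8 ⇒ r6c5=8.
Step 25. [r4c2∈{8}] nothing but 8 survives at r4c2 ⇒ r4c2=8.
Step 26. [r5c8∈{1}] r5c8 has the single candidate 1, so r5c8=1.
Step 27. [r8c3∈{3}] r8c3 is down to just 3 ⇒ r8c3=3.
Step 28. [r6c9∈{3}] r6c9 is down to just 3 ⇒ r6c9=3.
Step 29. [r5c3∈{6}] only 6 remains possible at r5c3, so r5c3=6.
Step 30. [r9c1∈{5}] r9c1 is down to just 5. So r9c1=5.
Step 31. [r9c9∈{1}] only 1 remains possible at r9c9 ⇒ r9c9=1.
Step 32. [r7c2∈{4}] only 4 remains possible at r7c2. So r7c2=4.
Step 33. [r1c5∈{1}] nothing but 1 survives at r1c5, so r1c5=1.
Step 34. [r9c2∈{9}] r9c2 has the single candidate 9 ⇒ r9c2=9.
Step 35. [r9c5∈{3}] r9c5 is down to just 3 ⇒ r9c5=3.
Step 36. [r3c6∈{7}] only 7 remains possible at r3c6, so r3c6=7.
Step 37. [r9c7∈{8}] r9c7 has the single candidate 8, so r9c7=8.
Step 38. [r2c2∈{1}] r2c2 is down to just 1 ⇒ r2c2=1.
Step 39. [r6c8∈{9}] r6c8 has the single candidate 9 ⇒ r6c8=9.
Step 40. [r2c9∈{2}] r2c9 is down to just 2, so r2c9=2.
Step 41. [r7c3∈{2}] r7c3 is down to just 2. So r7c3=2.
Step 42. [r3c1∈{6}] r3c1 is down to just 6, so r3c1=6.
Step 43. [r2c7∈{5}] only 5 remains possible at r2c7, so r2c7=5.
Step 44. [r5c6∈{2}] only 2 remains possible at r5c6, so r5c6=2.
Step 45. [r3c4∈{4}] nothing but 4 survives at r3c4 ⇒ r3c4=4.
Step 46. [r2c8∈{7}] r2c8's peers cover all but 7. So r2c8=7.
Step 47. [r5c5∈{5}] only 5 remains possible at r5c5 ⇒ r5c5=5.
Step 48. [r7c9∈{6}] r7c9 has the single candidate 6. So r7c9=6.

Answer: 7 2 8 5 1 9 6 3 4 / 4 1 9 8 6 3 5 7 2 / 6 3 5 4 2 7 1 8 9 / 9 8 4 3 7 1 2 6 5 / 3 7 6 9 5 2 4 1 8 / 2 5 1 6 8 4 7 9 3 / 1 4 2 7 9 8 3 5 6 / 8 6 3 1 4 5 9 2 7 / 5 9 7 2 3 6 8 4 1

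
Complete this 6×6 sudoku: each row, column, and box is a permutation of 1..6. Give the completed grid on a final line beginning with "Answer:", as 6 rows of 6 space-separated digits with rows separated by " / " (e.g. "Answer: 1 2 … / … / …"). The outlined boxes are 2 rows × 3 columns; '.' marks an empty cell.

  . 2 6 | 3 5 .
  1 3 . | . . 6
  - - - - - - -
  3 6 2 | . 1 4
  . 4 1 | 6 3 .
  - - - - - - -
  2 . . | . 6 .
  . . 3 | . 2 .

Step 1. [r3c4∈{5}] r3c4's peers cover all but 5 ⇒ r3c4=5.
Step 2. [r5c6∈{1,3,5}] across row 5, 3 lands solely at r5c6. So r5c6=3.
Step 3. [r6c6∈{1,5}] across col 6, 5 lands solely at r6c6 ⇒ r6c6=5.
Step 4. [r1c1∈{4}] r1c1 is down to just 4 ⇒ r1c1=4.
Step 5. [r6c4∈{1,4}] in row 6, 4 fits only at r6c4 ⇒ r6c4=4.
Step 6. [r5c2∈{1,5}] 5 has one home in col 2: r5c2 ⇒ r5c2=5.
Step 7. [r6c2∈{1}] r6c2 has the single candidate 1, so r6c2=1.
Step 8. [r6c1∈{6}] nothing but 6 survives at r6c1 ⇒ r6c1=6.
Step 9. [r4c1∈{5}] r4c1 has the single candidate 5. So r4c1=5.
Step 10. [r4c6∈{2}] r4c6's peers cover all but 2, so r4c6=2.
Step 11. [r2c5∈{4}] r2c5 has the single candidate 4. So r2c5=4.
Step 12. [r1c6∈{1}] r1c6's peers cover all but 1, so r1c6=1.
Step 13. [r2c4∈{2}] r2c4's peers cover all but 2. So r2c4=2.
Step 14. [r5c4∈{1}] r5c4's peers cover all but 1 ⇒ r5c4=1.
Step 15. [r5c3∈{4}] r5c3 has the single candidate 4. So r5c3=4.
Step 16. [r2c3∈{5}] only 5 remains possible at r2c3. So r2c3=5.

Answer: 4 2 6 3 5 1 / 1 3 5 2 4 6 / 3 6 2 5 1 4 / 5 4 1 6 3 2 / 2 5 4 1 6 3 / 6 1 3 4 2 5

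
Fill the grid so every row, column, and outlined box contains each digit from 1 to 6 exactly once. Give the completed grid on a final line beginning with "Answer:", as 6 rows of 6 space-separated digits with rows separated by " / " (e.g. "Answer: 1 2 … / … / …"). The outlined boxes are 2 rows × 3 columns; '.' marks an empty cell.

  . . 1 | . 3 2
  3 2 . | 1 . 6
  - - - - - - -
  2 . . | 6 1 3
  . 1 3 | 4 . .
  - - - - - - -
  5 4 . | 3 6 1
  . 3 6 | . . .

Step 1. [r2c5∈{4,5}] in box 2, 4 fits only at r2c5, so r2c5=4.
Step 2. [r1c2∈{5,6}] across col 2, 6 lands solely at r1c2. So r1c2=6.
Step 3. [r4c6∈{5}] r4c6 is down to just 5, so r4c6=5.
Step 4. [r6c5∈{2,5}] col 5 places 5 nowhere but r6c5, so r6c5=5.
Step 5. [r3c2∈{5}] r3c2's peers cover all but 5. So r3c2=5.
Step 6. [r2c3∈{5}] r2c3 has the single candidate 5 ⇒ r2c3=5.
Step 7. [r5c3∈{2}] r5c3's peers cover all but 2, so r5c3=2.
Step 8. [r4c5∈{2}] r4c5 has the single candidate 2. So r4c5=2.
Step 9. [r6c1∈{1}] r6c1 has the single candidate 1. So r6c1=1.
Step 10. [r6c6∈{4}] r6c6's peers cover all but 4, so r6c6=4.
Step 11. [r6c4∈{2}] r6c4's peers cover all but 2 ⇒ r6c4=2.
Step 12. [r1c4∈{5}] r1c4 has the single candidate 5. So r1c4=5.
Step 13. [r3c3∈{4}] r3c3's peers cover all but 4, so r3c3=4.
Step 14. [r4c1∈{6}] r4c1 is down to just 6. So r4c1=6.
Step 15. [r1c1∈{4}] r1c1's peers cover all but 4. So r1c1=4.

Answer: 4 6 1 5 3 2 / 3 2 5 1 4 6 / 2 5 4 6 1 3 / 6 1 3 4 2 5 / 5 4 2 3 6 1 / 1 3 6 2 5 4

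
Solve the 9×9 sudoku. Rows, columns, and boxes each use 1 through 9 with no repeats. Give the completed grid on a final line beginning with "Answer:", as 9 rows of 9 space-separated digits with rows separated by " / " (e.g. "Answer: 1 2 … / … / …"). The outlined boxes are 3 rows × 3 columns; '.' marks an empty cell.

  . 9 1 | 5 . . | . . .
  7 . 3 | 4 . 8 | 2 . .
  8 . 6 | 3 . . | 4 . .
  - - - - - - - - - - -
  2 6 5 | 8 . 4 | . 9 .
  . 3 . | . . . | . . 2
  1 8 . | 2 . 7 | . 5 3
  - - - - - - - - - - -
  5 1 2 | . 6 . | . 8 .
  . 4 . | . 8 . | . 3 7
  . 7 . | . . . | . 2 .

Step 1. [r8c3∈{9}] only 9 remains possible at r8c3 ⇒ r8c3=9.
Step 2. [r4c9∈{1}] only 1 remains possible at r4c9, so r4c9=1.
Step 3. [r6c5∈{9}] only 9 remains possible at r6c5 ⇒ r6c5=9.
Step 4. [r8c4∈{1}] only 1 remains possible at r8c4, so r8c4=1.
Step 5. [r9c4∈{9}] only 9 remains possible at r9c4, so r9c4=9.
Step 6. [r1c6∈{2,6}] 6 has one home in box 2: r1c6 ⇒ r1c6=6.
Step 7. [r2c5∈{1}] only 1 remains possible at r2c5. So r2c5=1.
Step 8. [r1c8∈{7}] r1c8 has the single candidate 7 ⇒ r1c8=7.
Step 9. [r2c9∈{5,6,9}] 9 has one home in row 2: r2c9. So r2c9=9.
Step 10. [r9c9∈{4,5,6}] col 9 places 6 nowhere but r9c9 ⇒ r9c9=6.
Step 11. [r5c7∈{6,7,8}] in row 5, 8 fits only at r5c7, so r5c7=8.
Step 12. [r5c8∈{4,6}] r5c8 is the only open cell in col 8 admitting 4, so r5c8=4.
Step 13. [r3c2∈{2,5}] r3c2 is the only open cell in col 2 admitting 2 ⇒ r3c2=2.
Step 14. [r9c1∈{3}] r9c1's peers cover all but 3 ⇒ r9c1=3.
Step 15. [r9c6∈{5}] nothing but 5 survives at r9c6 ⇒ r9c6=5.
Step 16. [r3c6∈{9}] nothing but 9 survives at r3c6. So r3c6=9.
Step 17. [r7c6∈{3}] r7c6's peers cover all but 3 ⇒ r7c6=3.
Step 18. [r4c7∈{7}] only 7 remains possible at r4c7. So r4c7=7.
Step 19. [r9c5∈{4}] r9c5 has the single candidate 4. So r9c5=4.
Step 20. [r7c4∈{7}] nothing but 7 survives at r7c4, so r7c4=7.
Step 21. [r5c3∈{7}] nothing but 7 survives at r5c3. So r5c3=7.
Step 22. [r6c7∈{6}] r6c7 has the single candidate 6 ⇒ r6c7=6.
Step 23. [r1c9∈{8}] only 8 remains possible at r1c9 ⇒ r1c9=8.
Step 24. [r9c7∈{1}] r9c7 is down to just 1, so r9c7=1.
Step 25. [r5c5∈{5}] r5c5 has the single candidate 5, so r5c5=5.
Step 26. [r5c6∈{1}] only 1 remains possible at r5c6, so r5c6=1.
Step 27. [r9c3∈{8}] r9c3 is down to just 8 ⇒ r9c3=8.
Step 28. [r5c1∈{9}] r5c1 is down to just 9 ⇒ r5c1=9.
Step 29. [r3c9∈{5}] nothing but 5 survives at r3c9, so r3c9=5.
Step 30. [r2c2∈{5}] r2c2 is down to just 5 ⇒ r2c2=5.
Step 31. [r5c4∈{6}] only 6 remains possible at r5c4 ⇒ r5c4=6.
Step 32. [r3c5∈{7}] nothing but 7 survives at r3c5. So r3c5=7.
Step 33. [r1c7∈{3}] r1c7's peers cover all but 3 ⇒ r1c7=3.
Step 34. [r8c6∈{2}] r8c6 is down to just 2 ⇒ r8c6=2.
Step 35. [r6c3∈{4}] nothing but 4 survives at r6c3. So r6c3=4.
Step 36. [r3c8∈{1}] nothing but 1 survives at r3c8. So r3c8=1.
Step 37. [r7c9∈{4}] nothing but 4 survives at r7c9 ⇒ r7c9=4.
Step 38. [r8c1∈{6}] r8c1's peers cover all but 6. So r8c1=6.
Step 39. [r1c1∈{4}] r1c1 is down to just 4, so r1c1=4.
Step 40. [r7c7∈{9}] r7c7's peers cover all but 9 ⇒ r7c7=9.
Step 41. [r8c7∈{5}] r8c7 is down to just 5. So r8c7=5.
Step 42. [r2c8∈{6}] nothing but 6 survives at r2c8. So r2c8=6.
Step 43. [r1c5∈{2}] r1c5 has the single candidate 2 ⇒ r1c5=2.
Step 44. [r4c5∈{3}] r4c5's peers cover all but 3. So r4c5=3.

Answer: 4 9 1 5 2 6 3 7 8 / 7 5 3 4 1 8 2 6 9 / 8 2 6 3 7 9 4 1 5 / 2 6 5 8 3 4 7 9 1 / 9 3 7 6 5 1 8 4 2 / 1 8 4 2 9 7 6 5 3 / 5 1 2 7 6 3 9 8 4 / 6 4 9 1 8 2 5 3 7 / 3 7 8 9 4 5 1 2 6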